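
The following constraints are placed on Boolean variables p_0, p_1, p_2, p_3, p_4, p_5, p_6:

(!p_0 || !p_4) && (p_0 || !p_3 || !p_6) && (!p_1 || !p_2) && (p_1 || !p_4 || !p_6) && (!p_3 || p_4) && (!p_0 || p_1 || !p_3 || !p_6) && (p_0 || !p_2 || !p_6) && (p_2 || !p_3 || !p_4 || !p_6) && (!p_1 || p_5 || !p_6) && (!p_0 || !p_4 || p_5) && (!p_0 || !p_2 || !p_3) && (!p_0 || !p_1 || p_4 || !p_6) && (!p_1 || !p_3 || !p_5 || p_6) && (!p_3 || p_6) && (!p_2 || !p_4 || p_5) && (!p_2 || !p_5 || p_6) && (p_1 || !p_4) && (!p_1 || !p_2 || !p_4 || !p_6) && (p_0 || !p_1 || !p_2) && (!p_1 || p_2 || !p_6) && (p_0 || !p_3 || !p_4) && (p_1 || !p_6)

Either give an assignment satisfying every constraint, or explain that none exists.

p_0 = False; p_1 = False; p_2 = True; p_3 = False; p_4 = False; p_5 = False; p_6 = False

Set p_0 = False.
Set p_1 = False.
  then (p_1 || !p_4) forces p_4 = False.
  then (p_1 || !p_6) forces p_6 = False.
  then (!p_3 || p_4) forces p_3 = False.
Set p_2 = True.
  then (!p_2 || !p_5 || p_6) forces p_5 = False.
All clauses satisfied.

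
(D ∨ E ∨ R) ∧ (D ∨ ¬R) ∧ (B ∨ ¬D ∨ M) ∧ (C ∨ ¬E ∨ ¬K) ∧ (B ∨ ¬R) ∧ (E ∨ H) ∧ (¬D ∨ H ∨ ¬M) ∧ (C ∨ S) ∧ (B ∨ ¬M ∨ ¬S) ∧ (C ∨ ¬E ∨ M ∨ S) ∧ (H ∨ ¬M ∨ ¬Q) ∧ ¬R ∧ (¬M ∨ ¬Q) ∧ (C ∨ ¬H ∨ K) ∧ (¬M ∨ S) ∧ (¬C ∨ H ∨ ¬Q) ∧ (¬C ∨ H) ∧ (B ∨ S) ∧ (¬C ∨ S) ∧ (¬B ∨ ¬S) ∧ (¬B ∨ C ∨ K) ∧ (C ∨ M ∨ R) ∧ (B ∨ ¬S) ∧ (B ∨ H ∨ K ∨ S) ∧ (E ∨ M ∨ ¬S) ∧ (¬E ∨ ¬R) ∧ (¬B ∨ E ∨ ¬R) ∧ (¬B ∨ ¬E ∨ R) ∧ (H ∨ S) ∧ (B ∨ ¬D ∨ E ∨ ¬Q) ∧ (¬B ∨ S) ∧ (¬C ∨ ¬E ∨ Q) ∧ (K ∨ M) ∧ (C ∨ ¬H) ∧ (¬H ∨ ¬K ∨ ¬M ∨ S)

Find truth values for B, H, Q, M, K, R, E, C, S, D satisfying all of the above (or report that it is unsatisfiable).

Case S = True:
  (¬R) forces R = False.
  (¬B ∨ ¬S) forces B = False.
  Clause (B ∨ ¬S) is falsified — contradiction.
Case S = False:
  (C ∨ S) forces C = True.
  Clause (¬C ∨ S) is falsified — contradiction.
Both cases fail, so the formula is unsatisfiable.

The formula is unsatisfiable.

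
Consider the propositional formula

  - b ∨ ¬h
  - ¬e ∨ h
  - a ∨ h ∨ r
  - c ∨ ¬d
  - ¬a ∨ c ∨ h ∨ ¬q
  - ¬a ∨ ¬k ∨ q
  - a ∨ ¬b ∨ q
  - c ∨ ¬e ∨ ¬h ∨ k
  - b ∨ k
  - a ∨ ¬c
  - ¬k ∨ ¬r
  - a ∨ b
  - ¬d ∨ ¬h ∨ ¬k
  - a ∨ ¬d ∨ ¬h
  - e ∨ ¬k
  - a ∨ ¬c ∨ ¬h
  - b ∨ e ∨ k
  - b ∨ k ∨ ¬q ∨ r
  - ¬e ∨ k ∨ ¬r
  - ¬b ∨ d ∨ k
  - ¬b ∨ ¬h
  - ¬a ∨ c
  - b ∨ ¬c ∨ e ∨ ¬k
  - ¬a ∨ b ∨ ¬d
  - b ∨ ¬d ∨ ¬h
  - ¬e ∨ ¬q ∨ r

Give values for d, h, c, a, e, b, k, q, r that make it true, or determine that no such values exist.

d = True; h = False; c = True; a = True; e = False; b = True; k = False; q = True; r = True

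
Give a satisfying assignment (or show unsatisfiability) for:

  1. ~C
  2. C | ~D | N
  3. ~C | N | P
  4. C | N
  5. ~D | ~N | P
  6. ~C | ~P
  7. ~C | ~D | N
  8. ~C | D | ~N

D = False; P = False; N = True; C = False

Unit clause (~C) forces C = False.
In (C | N) only N is left, so N = True.
Set D = False.
Set P = False.
Check each clause:
  (~C): ~C holds.
  (C | ~D | N): ~D holds.
  (~C | N | P): ~C holds.
  (C | N): N holds.
  (~D | ~N | P): ~D holds.
  (~C | ~P): ~C holds.
  (~C | ~D | N): ~C holds.
  (~C | D | ~N): ~C holds.
All clauses satisfied.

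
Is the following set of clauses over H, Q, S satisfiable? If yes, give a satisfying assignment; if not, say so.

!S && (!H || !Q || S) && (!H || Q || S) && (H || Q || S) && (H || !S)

H = False; Q = True; S = False

Unit clause (!S) forces S = False.
Try H = True:
  (!H || !Q || S) forces Q = False.
  clause (!H || Q || S) is falsified — backtrack.
So H = False.
  then (H || Q || S) forces Q = True.
All clauses satisfied.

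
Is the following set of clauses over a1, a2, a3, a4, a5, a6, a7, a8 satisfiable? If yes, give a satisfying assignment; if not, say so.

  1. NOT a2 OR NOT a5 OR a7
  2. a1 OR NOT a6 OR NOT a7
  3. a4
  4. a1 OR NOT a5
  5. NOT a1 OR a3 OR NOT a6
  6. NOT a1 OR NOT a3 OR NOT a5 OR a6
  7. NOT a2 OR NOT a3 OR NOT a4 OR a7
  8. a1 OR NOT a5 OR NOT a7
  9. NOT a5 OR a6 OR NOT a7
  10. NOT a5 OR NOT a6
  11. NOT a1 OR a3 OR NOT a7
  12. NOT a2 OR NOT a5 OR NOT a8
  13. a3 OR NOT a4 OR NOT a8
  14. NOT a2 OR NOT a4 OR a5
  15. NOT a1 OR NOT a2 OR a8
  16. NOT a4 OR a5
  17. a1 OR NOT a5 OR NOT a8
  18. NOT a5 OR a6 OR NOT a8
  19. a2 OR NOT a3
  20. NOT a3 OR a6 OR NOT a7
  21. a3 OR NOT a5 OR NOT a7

a1 = True, a2 = False, a3 = False, a4 = True, a5 = True, a6 = False, a7 = False, a8 = False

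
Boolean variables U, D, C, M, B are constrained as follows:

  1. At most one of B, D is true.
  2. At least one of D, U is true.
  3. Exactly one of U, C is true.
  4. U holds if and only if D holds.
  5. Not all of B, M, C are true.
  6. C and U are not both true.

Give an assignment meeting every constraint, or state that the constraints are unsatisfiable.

U=T; D=T; C=F; M=F; B=F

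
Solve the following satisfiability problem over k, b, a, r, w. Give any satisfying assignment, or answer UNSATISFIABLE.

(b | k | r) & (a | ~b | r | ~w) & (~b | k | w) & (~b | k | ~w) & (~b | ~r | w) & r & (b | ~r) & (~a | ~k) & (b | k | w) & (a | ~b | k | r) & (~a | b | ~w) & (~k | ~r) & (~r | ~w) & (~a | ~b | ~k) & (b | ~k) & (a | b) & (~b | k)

No satisfying assignment exists.

Case r = True:
  (b | ~r) forces b = True.
  (~b | ~r | w) forces w = True.
  Clause (~r | ~w) is falsified — contradiction.
Case r = False:
  Clause (r) is falsified — contradiction.
Both cases fail, so the formula is unsatisfiable.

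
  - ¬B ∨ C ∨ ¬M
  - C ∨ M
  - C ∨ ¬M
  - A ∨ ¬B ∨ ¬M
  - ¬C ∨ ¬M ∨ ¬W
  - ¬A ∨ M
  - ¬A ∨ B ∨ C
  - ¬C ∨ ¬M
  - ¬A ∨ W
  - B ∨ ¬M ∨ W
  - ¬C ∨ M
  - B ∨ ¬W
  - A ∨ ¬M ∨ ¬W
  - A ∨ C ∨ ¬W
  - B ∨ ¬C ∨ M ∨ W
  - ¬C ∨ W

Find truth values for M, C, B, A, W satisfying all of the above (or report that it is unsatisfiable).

Unsatisfiable

Case M = True:
  (C ∨ ¬M) forces C = True.
  Clause (¬C ∨ ¬M) is falsified — contradiction.
Case M = False:
  (C ∨ M) forces C = True.
  Clause (¬C ∨ M) is falsified — contradiction.
Both cases fail, so the formula is unsatisfiable.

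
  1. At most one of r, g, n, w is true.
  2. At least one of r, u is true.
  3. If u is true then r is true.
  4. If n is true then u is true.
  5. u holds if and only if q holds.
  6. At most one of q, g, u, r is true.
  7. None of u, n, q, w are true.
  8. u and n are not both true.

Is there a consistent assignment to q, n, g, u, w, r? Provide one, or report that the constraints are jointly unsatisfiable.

q: False, n: False, g: False, u: False, w: False, r: True

  (1) {r, g, n, w}: 1 true — at most one ✓
  (2) {r, u}: 1 true — at least one ✓
  (3) u=F ⇒ r: vacuous ✓
  (4) n=F ⇒ u: vacuous ✓
  (5) u=F, q=F — same ✓
  (6) {q, g, u, r}: 1 true — at most one ✓
  (7) {u, n, q, w}: 0 true — none ✓
  (8) u=F, n=F — not both ✓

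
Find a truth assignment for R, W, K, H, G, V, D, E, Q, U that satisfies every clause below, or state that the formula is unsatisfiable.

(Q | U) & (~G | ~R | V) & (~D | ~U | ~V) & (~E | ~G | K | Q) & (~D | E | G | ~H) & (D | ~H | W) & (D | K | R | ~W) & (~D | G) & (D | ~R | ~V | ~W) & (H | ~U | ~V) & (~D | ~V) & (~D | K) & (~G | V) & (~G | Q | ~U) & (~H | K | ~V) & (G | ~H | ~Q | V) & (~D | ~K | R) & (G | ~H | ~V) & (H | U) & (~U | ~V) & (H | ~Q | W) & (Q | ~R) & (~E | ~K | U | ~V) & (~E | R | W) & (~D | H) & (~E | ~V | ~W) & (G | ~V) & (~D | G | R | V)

R: False; W: False; K: True; H: False; G: False; V: False; D: False; E: False; Q: False; U: True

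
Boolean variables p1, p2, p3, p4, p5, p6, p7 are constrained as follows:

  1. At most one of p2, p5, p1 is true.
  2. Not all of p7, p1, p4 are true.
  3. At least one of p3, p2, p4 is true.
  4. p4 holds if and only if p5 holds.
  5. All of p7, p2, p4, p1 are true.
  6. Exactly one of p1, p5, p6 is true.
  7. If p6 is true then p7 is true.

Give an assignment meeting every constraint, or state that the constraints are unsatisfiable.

The formula is unsatisfiable.

Case p1 = True:
  (1) with p1=T forces p2 = False.
  Constraint (5) is violated (p2=F) — contradiction.
Case p1 = False:
  Constraint (5) is violated (p1=F) — contradiction.
Both cases fail — unsatisfiable.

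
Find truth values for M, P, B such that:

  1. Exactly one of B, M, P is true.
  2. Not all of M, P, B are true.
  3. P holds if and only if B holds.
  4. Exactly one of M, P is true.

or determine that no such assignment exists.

M = True, P = False, B = False

  (1) {B, M, P}: 1 true — exactly one ✓
  (2) {M, P, B}: 1/3 true — not all ✓
  (3) P=F, B=F — same ✓
  (4) {M, P}: 1 true — exactly one ✓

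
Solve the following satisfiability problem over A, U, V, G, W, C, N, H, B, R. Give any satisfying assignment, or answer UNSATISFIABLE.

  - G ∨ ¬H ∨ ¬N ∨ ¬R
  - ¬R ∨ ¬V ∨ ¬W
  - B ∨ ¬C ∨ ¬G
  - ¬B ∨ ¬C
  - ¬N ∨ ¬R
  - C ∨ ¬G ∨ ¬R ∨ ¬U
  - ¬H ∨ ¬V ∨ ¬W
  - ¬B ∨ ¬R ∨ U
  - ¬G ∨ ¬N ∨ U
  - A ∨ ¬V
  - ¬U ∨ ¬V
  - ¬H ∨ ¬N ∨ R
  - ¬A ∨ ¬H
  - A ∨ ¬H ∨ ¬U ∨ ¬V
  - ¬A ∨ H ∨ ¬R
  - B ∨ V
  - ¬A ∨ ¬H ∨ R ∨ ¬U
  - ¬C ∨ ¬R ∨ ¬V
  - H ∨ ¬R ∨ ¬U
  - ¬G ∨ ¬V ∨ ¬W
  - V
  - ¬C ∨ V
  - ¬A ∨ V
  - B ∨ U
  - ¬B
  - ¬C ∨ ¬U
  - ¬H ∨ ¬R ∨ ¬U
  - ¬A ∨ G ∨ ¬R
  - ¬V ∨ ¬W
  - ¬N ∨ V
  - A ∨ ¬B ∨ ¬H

Case B = True:
  Clause (¬B) is falsified — contradiction.
Case B = False:
  (B ∨ V) forces V = True.
  (A ∨ ¬V) forces A = True.
  (¬U ∨ ¬V) forces U = False.
  Clause (B ∨ U) is falsified — contradiction.
Both cases fail, so the formula is unsatisfiable.

UNSATISFIABLE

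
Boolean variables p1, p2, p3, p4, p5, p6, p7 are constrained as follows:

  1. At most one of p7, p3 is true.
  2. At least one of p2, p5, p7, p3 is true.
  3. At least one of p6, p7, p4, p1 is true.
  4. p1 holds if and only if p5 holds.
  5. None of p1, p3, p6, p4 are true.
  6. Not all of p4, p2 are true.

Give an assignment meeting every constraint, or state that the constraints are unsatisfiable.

p1: False, p2: True, p3: False, p4: False, p5: False, p6: False, p7: True

  (1) {p7, p3}: 1 true — at most one ✓
  (2) {p2, p5, p7, p3}: 2 true — at least one ✓
  (3) {p6, p7, p4, p1}: 1 true — at least one ✓
  (4) p1=F, p5=F — same ✓
  (5) {p1, p3, p6, p4}: 0 true — none ✓
  (6) {p4, p2}: 1/2 true — not all ✓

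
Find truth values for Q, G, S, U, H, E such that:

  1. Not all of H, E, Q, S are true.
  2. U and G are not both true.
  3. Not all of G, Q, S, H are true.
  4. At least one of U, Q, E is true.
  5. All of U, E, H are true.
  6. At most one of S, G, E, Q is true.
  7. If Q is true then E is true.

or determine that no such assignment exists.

Q = False; G = False; S = False; U = True; H = True; E = True

  (1) {H, E, Q, S}: 2/4 true — not all ✓
  (2) U=T, G=F — not both ✓
  (3) {G, Q, S, H}: 1/4 true — not all ✓
  (4) {U, Q, E}: 2 true — at least one ✓
  (5) {U, E, H}: all 3 true ✓
  (6) {S, G, E, Q}: 1 true — at most one ✓
  (7) Q=F ⇒ E: vacuous ✓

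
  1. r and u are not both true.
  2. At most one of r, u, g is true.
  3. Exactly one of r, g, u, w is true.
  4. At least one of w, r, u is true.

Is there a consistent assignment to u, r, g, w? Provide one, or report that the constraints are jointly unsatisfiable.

u = False, r = False, g = False, w = True

  (1) r=F, u=F — not both ✓
  (2) {r, u, g}: 0 true — at most one ✓
  (3) {r, g, u, w}: 1 true — exactly one ✓
  (4) {w, r, u}: 1 true — at least one ✓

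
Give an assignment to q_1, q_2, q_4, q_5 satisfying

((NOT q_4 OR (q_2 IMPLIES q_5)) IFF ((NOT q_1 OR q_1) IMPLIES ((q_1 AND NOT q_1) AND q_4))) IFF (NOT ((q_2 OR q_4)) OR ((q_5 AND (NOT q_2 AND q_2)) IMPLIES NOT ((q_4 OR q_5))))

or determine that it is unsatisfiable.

q_1: False, q_2: True, q_4: True, q_5: False

  ((NOT q_4 OR (q_2 IMPLIES q_5)) IFF ((NOT q_1 OR q_1) IMPLIES ((q_1 AND NOT q_1) AND q_4))) IFF (NOT ((q_2 OR q_4)) OR ((q_5 AND (NOT q_2 AND q_2)) IMPLIES NOT ((q_4 OR q_5)))) = True
    (NOT q_4 OR (q_2 IMPLIES q_5)) IFF ((NOT q_1 OR q_1) IMPLIES ((q_1 AND NOT q_1) AND q_4)) = True
      NOT q_4 OR (q_2 IMPLIES q_5) = False
        NOT q_4 = False
        q_2 IMPLIES q_5 = False
      (NOT q_1 OR q_1) IMPLIES ((q_1 AND NOT q_1) AND q_4) = False
        NOT q_1 OR q_1 = True
          NOT q_1 = True
        (q_1 AND NOT q_1) AND q_4 = False
          q_1 AND NOT q_1 = False
            NOT q_1 = True
    NOT ((q_2 OR q_4)) OR ((q_5 AND (NOT q_2 AND q_2)) IMPLIES NOT ((q_4 OR q_5))) = True
      NOT ((q_2 OR q_4)) = False
        q_2 OR q_4 = True
      (q_5 AND (NOT q_2 AND q_2)) IMPLIES NOT ((q_4 OR q_5)) = True
        q_5 AND (NOT q_2 AND q_2) = False
          NOT q_2 AND q_2 = False
            NOT q_2 = False
        NOT ((q_4 OR q_5)) = False
          q_4 OR q_5 = True
The formula evaluates to True.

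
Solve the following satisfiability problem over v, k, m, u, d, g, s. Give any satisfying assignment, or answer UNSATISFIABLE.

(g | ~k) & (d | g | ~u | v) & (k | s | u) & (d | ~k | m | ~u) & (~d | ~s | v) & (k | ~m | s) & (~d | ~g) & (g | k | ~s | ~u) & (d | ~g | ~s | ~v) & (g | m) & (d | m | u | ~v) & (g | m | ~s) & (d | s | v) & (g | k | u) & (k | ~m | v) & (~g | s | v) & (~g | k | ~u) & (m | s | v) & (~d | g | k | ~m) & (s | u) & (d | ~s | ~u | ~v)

Set v = False.
Set k = False.
  then (k | ~m | v) forces m = False.
  then (m | s | v) forces s = True.
  then (~d | ~s | v) forces d = False.
  then (g | m) forces g = True.
  then (~g | k | ~u) forces u = False.
All clauses satisfied.

v = False; k = False; m = False; u = False; d = False; g = True; s = True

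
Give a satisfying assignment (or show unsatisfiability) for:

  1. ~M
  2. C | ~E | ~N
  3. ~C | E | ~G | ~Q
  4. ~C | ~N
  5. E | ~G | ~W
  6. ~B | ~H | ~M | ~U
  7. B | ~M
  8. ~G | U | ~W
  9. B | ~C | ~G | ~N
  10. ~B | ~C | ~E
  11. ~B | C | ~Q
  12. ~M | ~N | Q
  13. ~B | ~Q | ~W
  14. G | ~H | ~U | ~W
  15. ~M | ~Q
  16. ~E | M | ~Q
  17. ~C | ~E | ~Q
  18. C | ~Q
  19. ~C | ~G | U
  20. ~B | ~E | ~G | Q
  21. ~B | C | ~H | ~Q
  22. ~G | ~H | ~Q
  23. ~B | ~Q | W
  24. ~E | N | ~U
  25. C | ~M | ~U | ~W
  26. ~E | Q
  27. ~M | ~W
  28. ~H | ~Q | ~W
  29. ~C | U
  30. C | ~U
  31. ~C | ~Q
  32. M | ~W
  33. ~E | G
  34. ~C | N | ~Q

Unit clause (~M) forces M = False.
In (M | ~W) only ~W is left, so W = False.
Set N = False.
Set U = False.
  then (~C | U) forces C = False.
  then (C | ~Q) forces Q = False.
  then (~E | Q) forces E = False.
Set B = False.
Set G = False.
Set H = False.
All clauses satisfied.

N=F, W=F, U=F, B=F, E=F, C=F, Q=F, M=F, G=F, H=F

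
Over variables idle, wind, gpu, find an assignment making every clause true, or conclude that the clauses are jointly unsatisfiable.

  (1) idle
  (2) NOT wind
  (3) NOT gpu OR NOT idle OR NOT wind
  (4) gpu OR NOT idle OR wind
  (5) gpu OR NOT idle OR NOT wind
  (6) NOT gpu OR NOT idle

Case idle = True:
  (NOT wind) forces wind = False.
  (gpu OR NOT idle OR wind) forces gpu = True.
  Clause (NOT gpu OR NOT idle) is falsified — contradiction.
Case idle = False:
  Clause (idle) is falsified — contradiction.
Both cases fail, so the formula is unsatisfiable.

No satisfying assignment exists.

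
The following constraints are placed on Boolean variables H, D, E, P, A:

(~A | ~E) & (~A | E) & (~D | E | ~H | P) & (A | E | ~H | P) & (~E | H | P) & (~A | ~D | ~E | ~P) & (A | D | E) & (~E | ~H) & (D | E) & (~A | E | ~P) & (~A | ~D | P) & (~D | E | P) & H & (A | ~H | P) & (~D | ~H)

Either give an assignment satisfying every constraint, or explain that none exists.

The formula is unsatisfiable.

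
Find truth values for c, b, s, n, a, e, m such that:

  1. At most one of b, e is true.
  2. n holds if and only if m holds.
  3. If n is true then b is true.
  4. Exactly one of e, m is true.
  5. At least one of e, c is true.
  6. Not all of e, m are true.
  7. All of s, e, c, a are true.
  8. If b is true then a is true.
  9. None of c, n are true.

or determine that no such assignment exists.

Case c = True:
  Constraint (9) is violated (c=T) — contradiction.
Case c = False:
  Constraint (7) is violated (c=F) — contradiction.
Both cases fail — unsatisfiable.

The formula is unsatisfiable.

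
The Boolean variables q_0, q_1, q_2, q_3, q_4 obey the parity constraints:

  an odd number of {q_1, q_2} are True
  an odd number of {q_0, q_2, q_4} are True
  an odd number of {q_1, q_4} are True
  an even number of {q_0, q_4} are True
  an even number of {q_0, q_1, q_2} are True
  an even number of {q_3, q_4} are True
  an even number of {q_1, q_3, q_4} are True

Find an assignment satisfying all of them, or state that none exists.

q_0 = True; q_1 = False; q_2 = True; q_3 = True; q_4 = True

{q_1, q_2}: 1 true → odd ✓
{q_0, q_2, q_4}: 3 true → odd ✓
{q_1, q_4}: 1 true → odd ✓
{q_0, q_4}: 2 true → even ✓
{q_0, q_1, q_2}: 2 true → even ✓
{q_3, q_4}: 2 true → even ✓
{q_1, q_3, q_4}: 2 true → even ✓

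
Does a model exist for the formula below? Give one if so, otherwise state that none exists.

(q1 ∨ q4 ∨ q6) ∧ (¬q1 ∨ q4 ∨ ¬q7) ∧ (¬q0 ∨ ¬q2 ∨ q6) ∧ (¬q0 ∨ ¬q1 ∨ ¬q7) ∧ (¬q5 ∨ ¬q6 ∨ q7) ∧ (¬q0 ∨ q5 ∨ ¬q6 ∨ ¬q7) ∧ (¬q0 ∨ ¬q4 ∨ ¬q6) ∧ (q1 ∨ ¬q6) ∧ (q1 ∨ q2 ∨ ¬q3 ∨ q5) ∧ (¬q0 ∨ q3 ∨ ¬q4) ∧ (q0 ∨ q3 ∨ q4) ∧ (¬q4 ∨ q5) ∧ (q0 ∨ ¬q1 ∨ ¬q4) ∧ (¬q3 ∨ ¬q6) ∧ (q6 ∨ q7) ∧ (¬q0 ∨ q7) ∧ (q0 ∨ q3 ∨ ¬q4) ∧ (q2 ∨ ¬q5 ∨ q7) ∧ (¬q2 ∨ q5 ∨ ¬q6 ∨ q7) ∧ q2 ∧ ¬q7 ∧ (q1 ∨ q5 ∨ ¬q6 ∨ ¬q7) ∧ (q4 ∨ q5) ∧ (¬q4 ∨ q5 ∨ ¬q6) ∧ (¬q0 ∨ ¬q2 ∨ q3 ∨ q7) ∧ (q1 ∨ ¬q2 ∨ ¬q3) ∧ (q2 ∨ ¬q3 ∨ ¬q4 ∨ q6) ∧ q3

No satisfying assignment exists.

Case q3 = True:
  (¬q3 ∨ ¬q6) forces q6 = False.
  (q6 ∨ q7) forces q7 = True.
  Clause (¬q7) is falsified — contradiction.
Case q3 = False:
  Clause (q3) is falsified — contradiction.
Both cases fail, so the formula is unsatisfiable.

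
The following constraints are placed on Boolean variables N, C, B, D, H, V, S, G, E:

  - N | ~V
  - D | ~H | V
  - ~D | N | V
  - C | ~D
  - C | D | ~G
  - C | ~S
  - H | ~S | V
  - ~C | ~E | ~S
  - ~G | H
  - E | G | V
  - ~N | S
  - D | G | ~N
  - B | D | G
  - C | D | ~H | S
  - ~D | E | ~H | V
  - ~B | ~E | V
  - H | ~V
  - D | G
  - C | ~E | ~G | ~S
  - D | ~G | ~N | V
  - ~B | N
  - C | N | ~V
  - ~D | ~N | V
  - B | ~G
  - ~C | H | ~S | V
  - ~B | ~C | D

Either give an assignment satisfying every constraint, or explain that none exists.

N = True, C = True, B = True, D = True, H = True, V = True, S = True, G = True, E = False

Set N = True.
  then (~N | S) forces S = True.
  then (C | ~S) forces C = True.
  then (~C | ~E | ~S) forces E = False.
Set B = True.
  then (~B | ~C | D) forces D = True.
  then (~D | ~N | V) forces V = True.
  then (H | ~V) forces H = True.
Set G = True.
All clauses satisfied.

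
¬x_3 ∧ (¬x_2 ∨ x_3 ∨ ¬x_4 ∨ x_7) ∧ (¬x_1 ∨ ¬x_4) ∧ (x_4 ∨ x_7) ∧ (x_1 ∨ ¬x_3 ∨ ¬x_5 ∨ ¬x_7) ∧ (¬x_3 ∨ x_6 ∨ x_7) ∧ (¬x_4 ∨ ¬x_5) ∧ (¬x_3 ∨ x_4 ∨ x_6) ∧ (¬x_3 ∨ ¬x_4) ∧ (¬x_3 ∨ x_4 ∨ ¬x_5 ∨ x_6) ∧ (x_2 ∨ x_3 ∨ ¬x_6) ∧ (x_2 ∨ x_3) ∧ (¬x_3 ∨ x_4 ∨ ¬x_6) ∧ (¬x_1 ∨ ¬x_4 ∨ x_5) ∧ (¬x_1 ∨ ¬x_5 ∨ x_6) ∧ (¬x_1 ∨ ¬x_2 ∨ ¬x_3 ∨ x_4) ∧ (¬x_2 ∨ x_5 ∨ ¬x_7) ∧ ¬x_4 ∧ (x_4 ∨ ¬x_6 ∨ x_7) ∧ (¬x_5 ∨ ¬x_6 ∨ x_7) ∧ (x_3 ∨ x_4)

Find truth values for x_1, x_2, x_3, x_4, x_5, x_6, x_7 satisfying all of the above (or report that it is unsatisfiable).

UNSATISFIABLE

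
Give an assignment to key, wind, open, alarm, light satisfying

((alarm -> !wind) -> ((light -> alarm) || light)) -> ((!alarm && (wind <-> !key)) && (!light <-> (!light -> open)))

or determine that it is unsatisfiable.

key = True, wind = False, open = True, alarm = False, light = False

  ((alarm -> !wind) -> ((light -> alarm) || light)) -> ((!alarm && (wind <-> !key)) && (!light <-> (!light -> open))) = True
    (alarm -> !wind) -> ((light -> alarm) || light) = True
      alarm -> !wind = True
        !wind = True
      (light -> alarm) || light = True
        light -> alarm = True
    (!alarm && (wind <-> !key)) && (!light <-> (!light -> open)) = True
      !alarm && (wind <-> !key) = True
        !alarm = True
        wind <-> !key = True
          !key = False
      !light <-> (!light -> open) = True
        !light = True
        !light -> open = True
          !light = True
The formula evaluates to True.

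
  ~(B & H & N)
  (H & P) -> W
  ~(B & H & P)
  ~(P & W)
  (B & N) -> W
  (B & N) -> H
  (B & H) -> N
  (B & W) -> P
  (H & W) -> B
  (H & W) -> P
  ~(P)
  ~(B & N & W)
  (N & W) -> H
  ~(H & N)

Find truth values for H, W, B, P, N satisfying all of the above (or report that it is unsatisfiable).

H=F, W=F, B=T, P=F, N=F

Unit clause (~P) forces P = False.
Set H = False.
Set W = False.
Set B = True.
  then (~B | H | ~N) forces N = False.
All clauses satisfied.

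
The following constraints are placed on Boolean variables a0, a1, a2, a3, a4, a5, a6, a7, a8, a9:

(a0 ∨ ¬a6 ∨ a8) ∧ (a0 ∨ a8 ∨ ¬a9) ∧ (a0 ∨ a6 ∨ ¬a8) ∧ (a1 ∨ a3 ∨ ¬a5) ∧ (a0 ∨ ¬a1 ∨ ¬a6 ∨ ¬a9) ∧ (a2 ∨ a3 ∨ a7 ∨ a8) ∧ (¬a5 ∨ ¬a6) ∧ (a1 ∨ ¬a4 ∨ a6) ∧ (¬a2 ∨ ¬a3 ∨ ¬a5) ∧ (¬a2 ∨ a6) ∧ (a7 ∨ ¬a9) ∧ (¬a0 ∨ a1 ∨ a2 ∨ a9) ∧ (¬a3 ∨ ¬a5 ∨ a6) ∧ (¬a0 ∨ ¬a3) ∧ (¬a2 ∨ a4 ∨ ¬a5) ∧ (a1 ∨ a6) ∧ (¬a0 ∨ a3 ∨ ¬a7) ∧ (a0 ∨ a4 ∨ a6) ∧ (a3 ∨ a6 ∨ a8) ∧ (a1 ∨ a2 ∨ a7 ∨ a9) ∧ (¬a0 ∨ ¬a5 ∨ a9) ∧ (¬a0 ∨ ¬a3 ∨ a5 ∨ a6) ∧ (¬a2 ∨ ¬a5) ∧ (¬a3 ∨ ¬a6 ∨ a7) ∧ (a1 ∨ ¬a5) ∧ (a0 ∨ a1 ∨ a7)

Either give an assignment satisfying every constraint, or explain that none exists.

a0 = False, a1 = False, a2 = False, a3 = False, a4 = False, a5 = False, a6 = True, a7 = True, a8 = True, a9 = False

Set a0 = False.
Set a1 = False.
  then (a1 ∨ a6) forces a6 = True.
  then (a1 ∨ ¬a5) forces a5 = False.
  then (a0 ∨ a1 ∨ a7) forces a7 = True.
  then (a0 ∨ ¬a6 ∨ a8) forces a8 = True.
Set a2 = False.
Set a3 = False.
Set a4 = False.
Set a9 = False.
All clauses satisfied.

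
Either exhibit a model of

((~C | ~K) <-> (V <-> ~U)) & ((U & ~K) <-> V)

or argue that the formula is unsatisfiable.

U=F; C=T; V=F; K=T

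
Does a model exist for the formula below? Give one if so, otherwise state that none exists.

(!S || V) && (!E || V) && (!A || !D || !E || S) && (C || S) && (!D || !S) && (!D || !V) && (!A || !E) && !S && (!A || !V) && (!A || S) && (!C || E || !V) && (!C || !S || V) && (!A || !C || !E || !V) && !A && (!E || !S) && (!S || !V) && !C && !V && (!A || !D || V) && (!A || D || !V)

No satisfying assignment exists.

Case S = True:
  Clause (!S) is falsified — contradiction.
Case S = False:
  (C || S) forces C = True.
  Clause (!C) is falsified — contradiction.
Both cases fail, so the formula is unsatisfiable.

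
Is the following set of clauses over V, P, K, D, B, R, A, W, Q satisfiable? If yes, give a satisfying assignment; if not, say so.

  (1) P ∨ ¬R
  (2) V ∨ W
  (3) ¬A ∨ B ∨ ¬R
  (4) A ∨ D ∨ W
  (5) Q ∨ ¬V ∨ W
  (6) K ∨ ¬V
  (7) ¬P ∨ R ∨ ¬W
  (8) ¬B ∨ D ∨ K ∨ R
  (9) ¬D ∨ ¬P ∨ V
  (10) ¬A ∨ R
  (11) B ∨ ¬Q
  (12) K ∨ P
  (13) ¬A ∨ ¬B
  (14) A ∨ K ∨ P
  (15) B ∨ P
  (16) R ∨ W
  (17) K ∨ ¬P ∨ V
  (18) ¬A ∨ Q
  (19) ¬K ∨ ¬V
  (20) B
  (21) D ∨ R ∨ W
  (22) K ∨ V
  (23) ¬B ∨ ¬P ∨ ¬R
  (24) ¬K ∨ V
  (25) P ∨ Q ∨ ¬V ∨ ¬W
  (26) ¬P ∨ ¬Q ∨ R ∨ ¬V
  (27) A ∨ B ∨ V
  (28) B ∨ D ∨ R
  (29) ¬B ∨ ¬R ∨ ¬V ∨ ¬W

Case K = True:
  (¬K ∨ ¬V) forces V = False.
  Clause (¬K ∨ V) is falsified — contradiction.
Case K = False:
  (K ∨ ¬V) forces V = False.
  Clause (K ∨ V) is falsified — contradiction.
Both cases fail, so the formula is unsatisfiable.

Unsatisfiable — no assignment works.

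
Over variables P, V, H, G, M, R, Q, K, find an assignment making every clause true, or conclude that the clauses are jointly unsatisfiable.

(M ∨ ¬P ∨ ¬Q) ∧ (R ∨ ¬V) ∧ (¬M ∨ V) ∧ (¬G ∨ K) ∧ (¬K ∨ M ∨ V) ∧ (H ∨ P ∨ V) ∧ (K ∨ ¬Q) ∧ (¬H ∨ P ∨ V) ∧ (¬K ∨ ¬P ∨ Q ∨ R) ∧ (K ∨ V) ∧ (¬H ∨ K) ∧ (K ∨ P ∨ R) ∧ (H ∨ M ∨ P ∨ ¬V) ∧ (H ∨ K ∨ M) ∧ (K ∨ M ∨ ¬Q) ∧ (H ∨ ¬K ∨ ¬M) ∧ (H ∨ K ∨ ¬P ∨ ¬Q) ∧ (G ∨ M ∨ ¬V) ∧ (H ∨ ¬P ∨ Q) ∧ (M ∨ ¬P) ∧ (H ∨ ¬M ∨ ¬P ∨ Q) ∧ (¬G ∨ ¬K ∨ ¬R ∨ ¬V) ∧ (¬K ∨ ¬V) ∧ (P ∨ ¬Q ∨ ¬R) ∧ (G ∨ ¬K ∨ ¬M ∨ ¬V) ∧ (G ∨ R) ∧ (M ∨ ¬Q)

P = False; V = True; H = False; G = False; M = True; R = True; Q = False; K = False

Set P = False.
Try V = False:
  (¬M ∨ V) forces M = False.
  (¬K ∨ M ∨ V) forces K = False.
  clause (K ∨ V) is falsified — backtrack.
So V = True.
  then (R ∨ ¬V) forces R = True.
  then (¬K ∨ ¬V) forces K = False.
  then (P ∨ ¬Q ∨ ¬R) forces Q = False.
  then (¬G ∨ K) forces G = False.
  then (¬H ∨ K) forces H = False.
  then (H ∨ M ∨ P ∨ ¬V) forces M = True.
All clauses satisfied.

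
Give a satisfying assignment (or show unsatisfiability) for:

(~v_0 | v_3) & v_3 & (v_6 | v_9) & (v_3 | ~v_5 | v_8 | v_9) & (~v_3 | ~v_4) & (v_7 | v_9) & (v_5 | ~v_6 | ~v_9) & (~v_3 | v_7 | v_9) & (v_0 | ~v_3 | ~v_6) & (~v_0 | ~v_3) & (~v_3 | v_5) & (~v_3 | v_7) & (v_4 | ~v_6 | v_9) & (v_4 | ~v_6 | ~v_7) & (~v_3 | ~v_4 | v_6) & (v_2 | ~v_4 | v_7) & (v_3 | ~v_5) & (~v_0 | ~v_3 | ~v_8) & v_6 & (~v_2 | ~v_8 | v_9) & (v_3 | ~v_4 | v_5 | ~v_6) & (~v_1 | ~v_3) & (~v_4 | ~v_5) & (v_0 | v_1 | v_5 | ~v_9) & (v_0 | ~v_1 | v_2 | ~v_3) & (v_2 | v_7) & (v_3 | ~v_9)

Case v_3 = True:
  (~v_3 | ~v_4) forces v_4 = False.
  (~v_0 | ~v_3) forces v_0 = False.
  (v_0 | ~v_3 | ~v_6) forces v_6 = False.
  Clause (v_6) is falsified — contradiction.
Case v_3 = False:
  Clause (v_3) is falsified — contradiction.
Both cases fail, so the formula is unsatisfiable.

UNSATISFIABLE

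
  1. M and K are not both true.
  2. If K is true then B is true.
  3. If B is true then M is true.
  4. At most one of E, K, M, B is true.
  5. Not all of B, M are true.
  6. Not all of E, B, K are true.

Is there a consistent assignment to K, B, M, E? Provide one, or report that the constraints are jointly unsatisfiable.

K=F, B=F, M=F, E=F

  (1) M=F, K=F — not both ✓
  (2) K=F ⇒ B: vacuous ✓
  (3) B=F ⇒ M: vacuous ✓
  (4) {E, K, M, B}: 0 true — at most one ✓
  (5) {B, M}: 0/2 true — not all ✓
  (6) {E, B, K}: 0/3 true — not all ✓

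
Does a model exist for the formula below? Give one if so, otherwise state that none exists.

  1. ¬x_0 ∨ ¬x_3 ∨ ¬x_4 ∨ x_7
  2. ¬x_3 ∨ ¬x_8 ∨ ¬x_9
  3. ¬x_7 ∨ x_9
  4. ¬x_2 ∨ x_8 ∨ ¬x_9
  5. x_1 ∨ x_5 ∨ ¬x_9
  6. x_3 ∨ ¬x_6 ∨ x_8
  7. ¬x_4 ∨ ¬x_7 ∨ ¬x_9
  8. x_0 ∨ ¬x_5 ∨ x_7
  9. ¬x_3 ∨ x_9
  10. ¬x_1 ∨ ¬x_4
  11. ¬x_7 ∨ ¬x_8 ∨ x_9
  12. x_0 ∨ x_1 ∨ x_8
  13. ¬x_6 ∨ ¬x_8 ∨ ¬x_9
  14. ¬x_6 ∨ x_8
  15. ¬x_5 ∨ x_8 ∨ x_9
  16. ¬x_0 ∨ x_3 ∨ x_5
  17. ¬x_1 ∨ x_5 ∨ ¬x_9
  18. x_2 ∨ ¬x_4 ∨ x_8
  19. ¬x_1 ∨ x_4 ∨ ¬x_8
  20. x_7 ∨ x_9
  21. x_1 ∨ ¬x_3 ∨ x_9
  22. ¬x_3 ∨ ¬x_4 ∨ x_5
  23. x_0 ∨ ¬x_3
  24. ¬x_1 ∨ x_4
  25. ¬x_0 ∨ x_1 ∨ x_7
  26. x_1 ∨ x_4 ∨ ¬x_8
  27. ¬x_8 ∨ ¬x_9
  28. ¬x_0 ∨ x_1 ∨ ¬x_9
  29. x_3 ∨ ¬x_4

Case x_9 = True:
  (¬x_8 ∨ ¬x_9) forces x_8 = False.
  (¬x_2 ∨ x_8 ∨ ¬x_9) forces x_2 = False.
  (¬x_6 ∨ x_8) forces x_6 = False.
  (x_2 ∨ ¬x_4 ∨ x_8) forces x_4 = False.
  (¬x_1 ∨ x_4) forces x_1 = False.
  (x_1 ∨ x_5 ∨ ¬x_9) forces x_5 = True.
  (x_0 ∨ x_1 ∨ x_8) forces x_0 = True.
  Clause (¬x_0 ∨ x_1 ∨ ¬x_9) is falsified — contradiction.
Case x_9 = False:
  (¬x_7 ∨ x_9) forces x_7 = False.
  Clause (x_7 ∨ x_9) is falsified — contradiction.
Both cases fail, so the formula is unsatisfiable.

UNSATISFIABLE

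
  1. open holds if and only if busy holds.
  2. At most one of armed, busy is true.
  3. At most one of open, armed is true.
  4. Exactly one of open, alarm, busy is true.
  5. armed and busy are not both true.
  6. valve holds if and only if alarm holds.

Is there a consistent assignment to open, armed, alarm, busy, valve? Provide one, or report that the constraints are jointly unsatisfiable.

open = False; armed = True; alarm = True; busy = False; valve = True

  (1) open=F, busy=F — same ✓
  (2) {armed, busy}: 1 true — at most one ✓
  (3) {open, armed}: 1 true — at most one ✓
  (4) {open, alarm, busy}: 1 true — exactly one ✓
  (5) armed=T, busy=F — not both ✓
  (6) valve=T, alarm=T — same ✓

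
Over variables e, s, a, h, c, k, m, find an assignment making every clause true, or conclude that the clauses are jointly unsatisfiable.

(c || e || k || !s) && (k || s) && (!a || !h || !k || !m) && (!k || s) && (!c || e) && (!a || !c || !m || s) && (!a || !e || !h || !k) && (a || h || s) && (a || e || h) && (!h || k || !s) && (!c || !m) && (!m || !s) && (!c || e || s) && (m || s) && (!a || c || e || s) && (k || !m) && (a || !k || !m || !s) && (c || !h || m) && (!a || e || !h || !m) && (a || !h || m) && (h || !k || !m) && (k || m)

Set e = True.
Try s = False:
  (k || s) forces k = True.
  clause (!k || s) is falsified — backtrack.
So s = True.
  then (!m || !s) forces m = False.
  then (k || m) forces k = True.
Set a = True.
  then (!a || !e || !h || !k) forces h = False.
Set c = True.
All clauses satisfied.

e: True; s: True; a: True; h: False; c: True; k: True; m: False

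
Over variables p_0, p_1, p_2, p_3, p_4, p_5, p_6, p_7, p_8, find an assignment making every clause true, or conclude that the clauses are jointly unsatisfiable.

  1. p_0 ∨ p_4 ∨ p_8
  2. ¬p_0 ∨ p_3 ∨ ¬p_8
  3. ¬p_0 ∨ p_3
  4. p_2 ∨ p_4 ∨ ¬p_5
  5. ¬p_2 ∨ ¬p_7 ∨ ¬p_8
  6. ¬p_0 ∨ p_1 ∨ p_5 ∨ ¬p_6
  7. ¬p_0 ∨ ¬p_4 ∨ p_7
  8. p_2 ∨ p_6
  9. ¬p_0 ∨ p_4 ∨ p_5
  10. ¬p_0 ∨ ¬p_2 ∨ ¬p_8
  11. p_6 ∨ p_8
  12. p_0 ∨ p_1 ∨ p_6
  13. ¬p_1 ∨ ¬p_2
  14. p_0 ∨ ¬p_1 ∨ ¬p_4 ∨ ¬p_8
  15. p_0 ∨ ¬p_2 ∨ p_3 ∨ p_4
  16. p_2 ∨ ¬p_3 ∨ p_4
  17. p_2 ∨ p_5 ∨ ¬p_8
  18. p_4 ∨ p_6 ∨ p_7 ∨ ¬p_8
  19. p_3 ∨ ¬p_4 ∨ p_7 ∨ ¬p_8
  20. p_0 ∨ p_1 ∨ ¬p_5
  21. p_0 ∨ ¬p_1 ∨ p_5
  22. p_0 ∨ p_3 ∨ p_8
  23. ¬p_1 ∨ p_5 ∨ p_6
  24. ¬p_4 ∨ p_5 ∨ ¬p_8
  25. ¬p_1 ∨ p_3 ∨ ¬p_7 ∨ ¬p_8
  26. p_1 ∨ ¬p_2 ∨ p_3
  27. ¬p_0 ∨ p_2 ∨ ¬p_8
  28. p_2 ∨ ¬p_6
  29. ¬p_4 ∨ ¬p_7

p_0=F; p_1=F; p_2=T; p_3=T; p_4=F; p_5=F; p_6=T; p_7=F; p_8=T

Set p_0 = False.
Set p_1 = False.
  then (p_0 ∨ p_1 ∨ p_6) forces p_6 = True.
  then (p_0 ∨ p_1 ∨ ¬p_5) forces p_5 = False.
  then (p_2 ∨ ¬p_6) forces p_2 = True.
  then (p_1 ∨ ¬p_2 ∨ p_3) forces p_3 = True.
Set p_4 = False.
  then (p_0 ∨ p_4 ∨ p_8) forces p_8 = True.
  then (¬p_2 ∨ ¬p_7 ∨ ¬p_8) forces p_7 = False.
All clauses satisfied.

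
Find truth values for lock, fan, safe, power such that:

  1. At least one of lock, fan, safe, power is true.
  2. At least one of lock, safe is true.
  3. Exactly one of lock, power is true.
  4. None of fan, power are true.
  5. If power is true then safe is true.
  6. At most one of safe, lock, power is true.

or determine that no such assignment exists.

lock = True, fan = False, safe = False, power = False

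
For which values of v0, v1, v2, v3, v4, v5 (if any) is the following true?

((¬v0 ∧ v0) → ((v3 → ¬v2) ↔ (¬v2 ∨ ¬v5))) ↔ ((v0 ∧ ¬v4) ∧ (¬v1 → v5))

v0=T; v1=T; v2=F; v3=T; v4=F; v5=T

  ((¬v0 ∧ v0) → ((v3 → ¬v2) ↔ (¬v2 ∨ ¬v5))) ↔ ((v0 ∧ ¬v4) ∧ (¬v1 → v5)) = True
    (¬v0 ∧ v0) → ((v3 → ¬v2) ↔ (¬v2 ∨ ¬v5)) = True
      ¬v0 ∧ v0 = False
        ¬v0 = False
      (v3 → ¬v2) ↔ (¬v2 ∨ ¬v5) = True
        v3 → ¬v2 = True
          ¬v2 = True
        ¬v2 ∨ ¬v5 = True
          ¬v2 = True
          ¬v5 = False
    (v0 ∧ ¬v4) ∧ (¬v1 → v5) = True
      v0 ∧ ¬v4 = True
        ¬v4 = True
      ¬v1 → v5 = True
        ¬v1 = False
The formula evaluates to True.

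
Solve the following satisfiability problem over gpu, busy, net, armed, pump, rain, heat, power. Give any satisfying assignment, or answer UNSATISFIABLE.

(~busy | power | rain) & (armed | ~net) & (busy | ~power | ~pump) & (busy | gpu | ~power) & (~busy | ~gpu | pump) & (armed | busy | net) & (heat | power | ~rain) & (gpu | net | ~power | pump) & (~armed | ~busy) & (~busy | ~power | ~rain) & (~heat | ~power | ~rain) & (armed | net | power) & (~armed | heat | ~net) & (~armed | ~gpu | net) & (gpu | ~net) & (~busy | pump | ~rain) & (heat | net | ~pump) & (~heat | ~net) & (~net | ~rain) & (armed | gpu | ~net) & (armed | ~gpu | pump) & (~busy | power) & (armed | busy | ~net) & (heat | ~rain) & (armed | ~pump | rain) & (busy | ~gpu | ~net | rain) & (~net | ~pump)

gpu=F; busy=F; net=F; armed=T; pump=F; rain=F; heat=F; power=F

Set gpu = False.
  then (gpu | ~net) forces net = False.
Try busy = True:
  (~armed | ~busy) forces armed = False.
  (armed | net | power) forces power = True.
  (gpu | net | ~power | pump) forces pump = True.
  (~busy | ~power | ~rain) forces rain = False.
  clause (armed | ~pump | rain) is falsified — backtrack.
So busy = False.
  then (busy | gpu | ~power) forces power = False.
  then (armed | busy | net) forces armed = True.
Set pump = False.
Set rain = False.
Set heat = False.
All clauses satisfied.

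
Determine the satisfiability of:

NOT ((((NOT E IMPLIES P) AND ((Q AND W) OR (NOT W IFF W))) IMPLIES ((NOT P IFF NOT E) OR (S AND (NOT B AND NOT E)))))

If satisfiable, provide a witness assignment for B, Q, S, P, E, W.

B = True, Q = True, S = True, P = False, E = True, W = True

  NOT ((((NOT E IMPLIES P) AND ((Q AND W) OR (NOT W IFF W))) IMPLIES ((NOT P IFF NOT E) OR (S AND (NOT B AND NOT E))))) = True
    ((NOT E IMPLIES P) AND ((Q AND W) OR (NOT W IFF W))) IMPLIES ((NOT P IFF NOT E) OR (S AND (NOT B AND NOT E))) = False
      (NOT E IMPLIES P) AND ((Q AND W) OR (NOT W IFF W)) = True
        NOT E IMPLIES P = True
          NOT E = False
        (Q AND W) OR (NOT W IFF W) = True
          Q AND W = True
          NOT W IFF W = False
            NOT W = False
      (NOT P IFF NOT E) OR (S AND (NOT B AND NOT E)) = False
        NOT P IFF NOT E = False
          NOT P = True
          NOT E = False
        S AND (NOT B AND NOT E) = False
          NOT B AND NOT E = False
            NOT B = False
            NOT E = False
The formula evaluates to True.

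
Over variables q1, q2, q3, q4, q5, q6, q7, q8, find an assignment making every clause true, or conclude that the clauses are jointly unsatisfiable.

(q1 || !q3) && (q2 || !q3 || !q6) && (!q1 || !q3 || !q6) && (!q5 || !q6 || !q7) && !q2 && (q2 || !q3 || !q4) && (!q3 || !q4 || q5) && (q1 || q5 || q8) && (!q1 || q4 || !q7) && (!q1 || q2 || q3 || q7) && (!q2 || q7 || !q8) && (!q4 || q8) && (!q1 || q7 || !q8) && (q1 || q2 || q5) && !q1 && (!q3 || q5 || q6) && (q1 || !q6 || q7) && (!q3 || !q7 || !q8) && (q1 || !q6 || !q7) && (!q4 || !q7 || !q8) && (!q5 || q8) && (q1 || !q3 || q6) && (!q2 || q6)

q1: False; q2: False; q3: False; q4: True; q5: True; q6: False; q7: False; q8: True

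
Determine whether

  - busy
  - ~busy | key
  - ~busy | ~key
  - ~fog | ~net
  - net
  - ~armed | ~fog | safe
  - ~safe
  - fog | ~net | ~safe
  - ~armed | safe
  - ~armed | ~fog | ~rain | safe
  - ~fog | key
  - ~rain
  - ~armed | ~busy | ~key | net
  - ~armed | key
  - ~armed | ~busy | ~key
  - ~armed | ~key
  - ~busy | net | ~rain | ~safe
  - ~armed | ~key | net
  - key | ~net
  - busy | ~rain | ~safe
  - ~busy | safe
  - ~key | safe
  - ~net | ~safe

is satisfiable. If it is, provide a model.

Case busy = True:
  (~busy | key) forces key = True.
  Clause (~busy | ~key) is falsified — contradiction.
Case busy = False:
  Clause (busy) is falsified — contradiction.
Both cases fail, so the formula is unsatisfiable.

No satisfying assignment exists.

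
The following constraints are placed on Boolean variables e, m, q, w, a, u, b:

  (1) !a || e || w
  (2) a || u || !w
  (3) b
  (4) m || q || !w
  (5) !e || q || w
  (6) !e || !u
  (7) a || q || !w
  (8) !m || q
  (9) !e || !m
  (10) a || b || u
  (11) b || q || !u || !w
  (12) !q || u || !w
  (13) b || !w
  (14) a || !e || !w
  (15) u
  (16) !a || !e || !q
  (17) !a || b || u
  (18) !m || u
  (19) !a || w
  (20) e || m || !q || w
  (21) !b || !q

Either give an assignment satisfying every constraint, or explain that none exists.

Unit clause (b) forces b = True.
Unit clause (u) forces u = True.
In (!b || !q) only !q is left, so q = False.
In (!e || !u) only !e is left, so e = False.
In (!m || q) only !m is left, so m = False.
In (m || q || !w) only !w is left, so w = False.
In (!a || w) only !a is left, so a = False.
All clauses satisfied.

e = False; m = False; q = False; w = False; a = False; u = True; b = True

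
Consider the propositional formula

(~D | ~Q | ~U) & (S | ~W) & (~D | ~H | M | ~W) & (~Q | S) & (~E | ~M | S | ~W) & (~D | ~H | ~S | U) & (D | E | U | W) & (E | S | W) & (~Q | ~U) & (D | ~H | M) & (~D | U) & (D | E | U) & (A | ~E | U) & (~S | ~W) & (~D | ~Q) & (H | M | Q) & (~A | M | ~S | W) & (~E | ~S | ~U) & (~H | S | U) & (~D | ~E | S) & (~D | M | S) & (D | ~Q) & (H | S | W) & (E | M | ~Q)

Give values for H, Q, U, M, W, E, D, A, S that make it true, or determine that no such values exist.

Set H = True.
Try Q = True:
  (~Q | S) forces S = True.
  (~Q | ~U) forces U = False.
  (~D | ~H | ~S | U) forces D = False.
  clause (D | ~Q) is falsified — backtrack.
So Q = False.
Set U = True.
Set M = True.
Try W = True:
  (S | ~W) forces S = True.
  clause (~S | ~W) is falsified — backtrack.
So W = False.
Set E = False.
  then (E | S | W) forces S = True.
Set D = False.
Set A = False.
All clauses satisfied.

H=T, Q=F, U=T, M=T, W=F, E=F, D=F, A=F, S=T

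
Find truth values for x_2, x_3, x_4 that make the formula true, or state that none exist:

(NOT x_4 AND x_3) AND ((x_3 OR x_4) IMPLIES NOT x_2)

x_2=F; x_3=T; x_4=F

  NOT x_4 AND x_3 = True
    NOT x_4 = True
  (x_3 OR x_4) IMPLIES NOT x_2 = True
    x_3 OR x_4 = True
    NOT x_2 = True
Both conjuncts True, so the formula holds.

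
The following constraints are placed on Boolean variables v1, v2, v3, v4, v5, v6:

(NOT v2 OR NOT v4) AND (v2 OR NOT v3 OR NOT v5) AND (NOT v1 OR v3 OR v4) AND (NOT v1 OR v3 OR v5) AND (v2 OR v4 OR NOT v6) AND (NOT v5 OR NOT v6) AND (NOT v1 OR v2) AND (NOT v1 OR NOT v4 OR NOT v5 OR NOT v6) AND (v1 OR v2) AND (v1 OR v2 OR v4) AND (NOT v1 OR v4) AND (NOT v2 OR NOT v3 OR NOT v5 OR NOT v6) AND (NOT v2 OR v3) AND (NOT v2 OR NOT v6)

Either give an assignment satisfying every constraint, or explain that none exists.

v1 = False; v2 = True; v3 = True; v4 = False; v5 = False; v6 = False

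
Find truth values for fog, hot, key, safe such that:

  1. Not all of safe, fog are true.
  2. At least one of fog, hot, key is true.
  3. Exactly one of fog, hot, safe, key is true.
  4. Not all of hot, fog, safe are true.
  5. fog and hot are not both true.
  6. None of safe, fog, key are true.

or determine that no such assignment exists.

fog: False, hot: True, key: False, safe: False

  (1) {safe, fog}: 0/2 true — not all ✓
  (2) {fog, hot, key}: 1 true — at least one ✓
  (3) {fog, hot, safe, key}: 1 true — exactly one ✓
  (4) {hot, fog, safe}: 1/3 true — not all ✓
  (5) fog=F, hot=T — not both ✓
  (6) {safe, fog, key}: 0 true — none ✓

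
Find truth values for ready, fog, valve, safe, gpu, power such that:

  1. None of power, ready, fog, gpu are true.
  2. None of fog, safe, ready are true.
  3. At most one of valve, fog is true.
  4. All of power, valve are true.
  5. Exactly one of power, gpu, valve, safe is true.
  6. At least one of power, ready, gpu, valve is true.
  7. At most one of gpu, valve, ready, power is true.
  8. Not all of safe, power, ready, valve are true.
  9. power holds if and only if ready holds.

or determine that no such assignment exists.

Case power = True:
  Constraint (1) is violated (power=T) — contradiction.
Case power = False:
  Constraint (4) is violated (power=F) — contradiction.
Both cases fail — unsatisfiable.

UNSATISFIABLE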